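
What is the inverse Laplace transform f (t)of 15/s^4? 5 * t^3/2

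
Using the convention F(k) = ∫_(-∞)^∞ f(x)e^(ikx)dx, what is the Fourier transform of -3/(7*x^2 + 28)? -3*pi*exp(-2*Abs(k))/14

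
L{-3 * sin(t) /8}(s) -3/(8 * s^2 + 8) 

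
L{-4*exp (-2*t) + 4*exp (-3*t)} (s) 4/ (s + 3)-4/ (s + 2)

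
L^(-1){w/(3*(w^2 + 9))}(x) cos(3*x)/3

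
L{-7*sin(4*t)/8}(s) -7/(2*s^2+32)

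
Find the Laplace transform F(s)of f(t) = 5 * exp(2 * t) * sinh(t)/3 5/(3 * ((s - 2)^2 - 1))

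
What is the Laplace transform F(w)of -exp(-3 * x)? -1/(w+3)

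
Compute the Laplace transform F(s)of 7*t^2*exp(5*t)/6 7/(3*(s - 5)^3)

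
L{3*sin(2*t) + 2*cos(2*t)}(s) 2*s/(s^2 + 4) + 6/(s^2 + 4)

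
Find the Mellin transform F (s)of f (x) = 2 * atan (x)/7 -pi * sec (pi * s/2)/ (7 * s)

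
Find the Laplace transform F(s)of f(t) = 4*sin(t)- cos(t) 4/(s^2 + 1)- s/(s^2 + 1)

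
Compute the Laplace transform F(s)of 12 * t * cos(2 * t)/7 12 * (s^2-4)/(7 * (s^2 + 4)^2)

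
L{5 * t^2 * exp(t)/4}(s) 5/(2 * (s - 1)^3)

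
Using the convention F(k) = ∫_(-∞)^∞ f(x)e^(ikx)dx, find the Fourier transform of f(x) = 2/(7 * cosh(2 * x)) pi/(7 * cosh(pi * k/4))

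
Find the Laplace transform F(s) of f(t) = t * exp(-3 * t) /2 1/(2 * (s + 3) ^2) 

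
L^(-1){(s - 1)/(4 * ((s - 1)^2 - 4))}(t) exp(t) * cosh(2 * t)/4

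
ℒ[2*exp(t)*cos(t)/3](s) 2*(s - 1)/(3*((s - 1)^2+1))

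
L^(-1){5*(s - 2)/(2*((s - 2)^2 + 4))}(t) 5*exp(2*t)*cos(2*t)/2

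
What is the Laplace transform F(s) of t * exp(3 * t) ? (s - 3) ^(-2) 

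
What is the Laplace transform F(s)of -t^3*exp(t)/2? -3/(s - 1)^4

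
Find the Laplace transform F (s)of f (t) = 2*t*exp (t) 2/ (s - 1)^2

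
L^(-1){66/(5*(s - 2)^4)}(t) 11*t^3*exp(2*t)/5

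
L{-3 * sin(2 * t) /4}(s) -3/(2 * s^2 + 8) 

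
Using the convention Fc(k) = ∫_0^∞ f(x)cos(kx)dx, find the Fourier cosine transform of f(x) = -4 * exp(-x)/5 -4/(5 * k^2 + 5)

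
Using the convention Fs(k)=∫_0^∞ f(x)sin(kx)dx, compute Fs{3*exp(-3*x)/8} 3*k/(8*(k^2 + 9))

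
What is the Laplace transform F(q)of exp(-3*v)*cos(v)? (q + 3)/((q + 3)^2 + 1)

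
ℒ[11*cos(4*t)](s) 11*s/(s^2 + 16)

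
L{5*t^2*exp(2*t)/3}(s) 10/(3*(s - 2)^3)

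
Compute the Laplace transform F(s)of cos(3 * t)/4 s/(4 * (s^2 + 9))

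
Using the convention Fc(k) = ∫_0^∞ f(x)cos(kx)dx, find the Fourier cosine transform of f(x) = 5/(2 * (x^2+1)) 5 * pi * exp(-k)/4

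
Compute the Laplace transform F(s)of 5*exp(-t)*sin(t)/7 5/(7*((s + 1)^2 + 1))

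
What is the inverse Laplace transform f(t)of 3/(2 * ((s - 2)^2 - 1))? 3 * exp(2 * t) * sinh(t)/2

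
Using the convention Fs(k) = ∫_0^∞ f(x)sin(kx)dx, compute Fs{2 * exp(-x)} 2 * k/(k^2 + 1)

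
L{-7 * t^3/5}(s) -42/(5 * s^4)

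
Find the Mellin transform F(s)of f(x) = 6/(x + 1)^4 gamma(s) * gamma(4 - s)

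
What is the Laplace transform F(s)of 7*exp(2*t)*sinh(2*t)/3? 14/(3*s*(s - 4))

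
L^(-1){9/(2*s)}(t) 9/2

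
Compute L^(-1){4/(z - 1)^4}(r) 2*r^3*exp(r)/3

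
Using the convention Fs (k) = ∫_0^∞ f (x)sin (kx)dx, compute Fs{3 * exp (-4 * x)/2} 3 * k/ (2 * (k^2 + 16))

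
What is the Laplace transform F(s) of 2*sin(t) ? 2/(s^2 + 1) 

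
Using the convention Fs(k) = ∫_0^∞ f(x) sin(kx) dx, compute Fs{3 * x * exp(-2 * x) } 12 * k/(k^2 + 4) ^2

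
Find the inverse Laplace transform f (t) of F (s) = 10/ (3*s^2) 10*t/3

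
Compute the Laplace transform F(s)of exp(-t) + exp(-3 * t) 1/(s + 3) + 1/(s + 1)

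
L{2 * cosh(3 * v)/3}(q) 2 * q/(3 * (q^2 - 9))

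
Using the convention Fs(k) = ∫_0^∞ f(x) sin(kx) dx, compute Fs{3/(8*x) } 3*pi/16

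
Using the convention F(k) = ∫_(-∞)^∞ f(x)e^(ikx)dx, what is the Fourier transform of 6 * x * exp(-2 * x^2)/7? 3 * sqrt(2) * I * sqrt(pi) * k * exp(-k^2/8)/28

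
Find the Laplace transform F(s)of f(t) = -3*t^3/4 -9/(2*s^4)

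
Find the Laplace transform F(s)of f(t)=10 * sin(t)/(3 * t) 10 * atan(1/s)/3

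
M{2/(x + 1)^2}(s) -2*pi*(s - 1)/sin(pi*s)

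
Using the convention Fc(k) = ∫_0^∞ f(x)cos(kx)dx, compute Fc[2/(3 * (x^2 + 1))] pi * exp(-k)/3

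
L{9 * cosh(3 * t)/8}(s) 9 * s/(8 * (s^2 - 9))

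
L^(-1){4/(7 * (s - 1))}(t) 4 * exp(t)/7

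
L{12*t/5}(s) 12/(5*s^2)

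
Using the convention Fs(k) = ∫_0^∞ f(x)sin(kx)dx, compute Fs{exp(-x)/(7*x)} atan(k)/7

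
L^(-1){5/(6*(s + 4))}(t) 5*exp(-4*t)/6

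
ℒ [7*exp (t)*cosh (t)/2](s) 7*(s - 1)/ (2*s*(s - 2))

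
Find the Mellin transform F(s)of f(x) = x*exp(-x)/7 gamma(s + 1)/7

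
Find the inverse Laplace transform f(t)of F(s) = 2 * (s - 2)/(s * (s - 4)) 2 * exp(2 * t) * cosh(2 * t)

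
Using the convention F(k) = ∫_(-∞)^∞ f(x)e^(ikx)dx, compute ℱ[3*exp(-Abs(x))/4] 3/(2*(k^2+1))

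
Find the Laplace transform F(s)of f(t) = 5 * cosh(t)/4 5 * s/(4 * (s^2 - 1))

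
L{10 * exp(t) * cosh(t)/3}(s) 10 * (s - 1)/(3 * s * (s - 2))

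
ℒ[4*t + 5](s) 5/s + 4/s^2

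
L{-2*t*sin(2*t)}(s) -8*s/(s^2 + 4)^2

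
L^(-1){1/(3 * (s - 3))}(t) exp(3 * t)/3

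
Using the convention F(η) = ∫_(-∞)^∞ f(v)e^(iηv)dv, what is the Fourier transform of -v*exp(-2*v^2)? -sqrt(2)*I*sqrt(pi)*η*exp(-η^2/8)/8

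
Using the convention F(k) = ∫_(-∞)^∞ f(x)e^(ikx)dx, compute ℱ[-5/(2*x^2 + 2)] -5*pi*exp(-Abs(k))/2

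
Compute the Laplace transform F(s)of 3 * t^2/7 6/(7 * s^3)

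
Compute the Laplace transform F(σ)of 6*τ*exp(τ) 6/(σ - 1)^2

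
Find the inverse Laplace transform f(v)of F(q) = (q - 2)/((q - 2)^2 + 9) exp(2 * v) * cos(3 * v)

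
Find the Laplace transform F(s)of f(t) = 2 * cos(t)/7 2 * s/(7 * (s^2 + 1))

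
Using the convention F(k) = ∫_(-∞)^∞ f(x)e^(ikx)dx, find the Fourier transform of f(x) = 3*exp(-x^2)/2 3*sqrt(pi)*exp(-k^2/4)/2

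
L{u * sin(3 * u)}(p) 6 * p/(p^2 + 9)^2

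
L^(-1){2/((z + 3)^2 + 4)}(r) exp(-3*r)*sin(2*r)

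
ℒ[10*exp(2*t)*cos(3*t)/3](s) 10*(s - 2)/(3*((s - 2)^2+9))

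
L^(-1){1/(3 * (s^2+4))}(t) sin(2 * t)/6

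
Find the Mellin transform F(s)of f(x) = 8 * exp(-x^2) 4 * gamma(s/2)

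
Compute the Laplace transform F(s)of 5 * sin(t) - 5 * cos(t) 5/(s^2 + 1) - 5 * s/(s^2 + 1)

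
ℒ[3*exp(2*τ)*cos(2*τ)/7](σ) 3*(σ - 2)/(7*((σ - 2)^2 + 4))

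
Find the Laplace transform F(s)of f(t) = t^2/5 2/(5*s^3)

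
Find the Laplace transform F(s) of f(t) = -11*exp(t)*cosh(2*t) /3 11*(1 - s) /(3*((s - 1) ^2 - 4) ) 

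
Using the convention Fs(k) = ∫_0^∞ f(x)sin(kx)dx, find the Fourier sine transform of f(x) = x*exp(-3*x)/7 6*k/(7*(k^2+9)^2)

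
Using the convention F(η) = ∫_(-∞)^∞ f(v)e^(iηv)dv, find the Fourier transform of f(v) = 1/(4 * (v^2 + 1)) pi * exp(-Abs(η))/4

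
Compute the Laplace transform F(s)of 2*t 2/s^2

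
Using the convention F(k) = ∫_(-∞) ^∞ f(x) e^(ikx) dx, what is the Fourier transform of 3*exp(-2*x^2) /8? 3*sqrt(2)*sqrt(pi)*exp(-k^2/8) /16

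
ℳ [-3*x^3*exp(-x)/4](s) -3*gamma(s + 3)/4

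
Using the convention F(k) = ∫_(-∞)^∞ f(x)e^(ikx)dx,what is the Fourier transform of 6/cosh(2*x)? 3*pi/cosh(pi*k/4)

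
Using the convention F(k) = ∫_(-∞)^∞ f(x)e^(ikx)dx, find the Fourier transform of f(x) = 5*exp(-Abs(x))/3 10/(3*(k^2+1))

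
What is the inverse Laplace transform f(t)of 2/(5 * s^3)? t^2/5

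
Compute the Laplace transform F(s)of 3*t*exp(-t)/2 3/(2*(s + 1)^2)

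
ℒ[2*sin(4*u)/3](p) 8/(3*(p^2+16))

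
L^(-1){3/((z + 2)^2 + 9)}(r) exp(-2*r)*sin(3*r)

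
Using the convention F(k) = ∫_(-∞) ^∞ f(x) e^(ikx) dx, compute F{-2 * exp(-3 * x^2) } -2 * sqrt(3) * sqrt(pi) * exp(-k^2/12) /3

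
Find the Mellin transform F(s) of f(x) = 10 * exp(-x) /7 10 * gamma(s) /7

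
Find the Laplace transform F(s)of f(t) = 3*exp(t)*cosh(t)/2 3*(s - 1)/(2*s*(s - 2))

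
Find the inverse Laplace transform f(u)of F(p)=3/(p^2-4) 3 * sinh(2 * u)/2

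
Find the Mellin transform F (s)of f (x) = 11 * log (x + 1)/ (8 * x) -11 * pi * csc (pi * s)/ (8 * s - 8)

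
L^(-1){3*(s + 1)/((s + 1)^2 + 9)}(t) 3*exp(-t)*cos(3*t)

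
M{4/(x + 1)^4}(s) 2*gamma(s)*gamma(4 - s)/3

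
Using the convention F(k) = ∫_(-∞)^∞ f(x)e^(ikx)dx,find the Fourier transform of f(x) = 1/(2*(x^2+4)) pi*exp(-2*Abs(k))/4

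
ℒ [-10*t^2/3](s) -20/(3*s^3)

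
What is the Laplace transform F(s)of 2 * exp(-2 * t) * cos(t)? 2 * (s + 2)/((s + 2)^2 + 1)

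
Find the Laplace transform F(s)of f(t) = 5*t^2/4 5/(2*s^3)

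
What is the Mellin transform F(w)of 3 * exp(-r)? 3 * gamma(w)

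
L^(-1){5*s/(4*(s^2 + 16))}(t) 5*cos(4*t)/4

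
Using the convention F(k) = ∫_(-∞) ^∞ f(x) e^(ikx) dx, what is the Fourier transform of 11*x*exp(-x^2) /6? 11*I*sqrt(pi)*k*exp(-k^2/4) /12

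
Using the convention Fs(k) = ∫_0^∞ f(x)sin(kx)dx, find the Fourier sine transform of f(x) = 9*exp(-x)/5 9*k/(5*(k^2 + 1))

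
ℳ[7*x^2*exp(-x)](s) 7*gamma(s + 2)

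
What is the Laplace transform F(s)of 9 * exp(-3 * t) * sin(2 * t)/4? 9/(2 * ((s + 3)^2 + 4))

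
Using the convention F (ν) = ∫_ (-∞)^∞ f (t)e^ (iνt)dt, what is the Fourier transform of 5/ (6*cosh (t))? 5*pi/ (6*cosh (pi*ν/2))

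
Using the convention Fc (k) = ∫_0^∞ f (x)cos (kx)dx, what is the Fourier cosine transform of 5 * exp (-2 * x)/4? 5/ (2 * (k^2 + 4))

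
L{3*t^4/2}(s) 36/s^5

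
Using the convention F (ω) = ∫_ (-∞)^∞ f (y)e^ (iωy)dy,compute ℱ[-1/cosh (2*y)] -pi/ (2*cosh (pi*ω/4))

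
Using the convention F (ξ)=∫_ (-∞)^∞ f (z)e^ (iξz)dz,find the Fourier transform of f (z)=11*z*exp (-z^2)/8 11*I*sqrt (pi)*ξ*exp (-ξ^2/4)/16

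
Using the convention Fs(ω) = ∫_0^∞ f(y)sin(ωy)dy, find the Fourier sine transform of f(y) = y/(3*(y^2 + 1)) pi*exp(-ω)/6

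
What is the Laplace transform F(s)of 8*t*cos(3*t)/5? 8*(s^2-9)/(5*(s^2 + 9)^2)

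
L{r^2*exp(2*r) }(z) 2/(z - 2) ^3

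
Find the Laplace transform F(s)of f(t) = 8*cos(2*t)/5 8*s/(5*(s^2 + 4))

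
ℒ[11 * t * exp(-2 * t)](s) 11/(s + 2)^2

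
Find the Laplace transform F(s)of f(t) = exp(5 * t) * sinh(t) 1/((s - 5)^2 - 1)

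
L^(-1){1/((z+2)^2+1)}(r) exp(-2 * r) * sin(r)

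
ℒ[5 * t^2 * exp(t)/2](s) 5/(s - 1)^3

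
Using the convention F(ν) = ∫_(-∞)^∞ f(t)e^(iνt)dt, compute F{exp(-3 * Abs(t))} 6/(ν^2 + 9)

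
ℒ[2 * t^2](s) 4/s^3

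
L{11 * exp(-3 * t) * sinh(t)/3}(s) 11/(3 * ((s + 3)^2 - 1))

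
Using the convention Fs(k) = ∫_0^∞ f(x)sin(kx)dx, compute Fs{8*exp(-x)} 8*k/(k^2+1)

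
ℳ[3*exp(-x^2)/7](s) 3*gamma(s/2)/14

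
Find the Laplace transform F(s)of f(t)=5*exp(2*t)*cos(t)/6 5*(s - 2)/(6*((s - 2)^2+1))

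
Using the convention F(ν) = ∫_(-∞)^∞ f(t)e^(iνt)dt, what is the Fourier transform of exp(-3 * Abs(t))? 6/(ν^2+9)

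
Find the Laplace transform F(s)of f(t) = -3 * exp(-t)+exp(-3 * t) 1/(s+3) - 3/(s+1)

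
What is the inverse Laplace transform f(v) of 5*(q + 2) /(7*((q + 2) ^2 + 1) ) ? 5*exp(-2*v)*cos(v) /7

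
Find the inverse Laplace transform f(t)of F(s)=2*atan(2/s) 2*sin(2*t)/t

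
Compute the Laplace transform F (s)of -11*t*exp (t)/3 -11/ (3*(s - 1)^2)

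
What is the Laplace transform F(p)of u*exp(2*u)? (p - 2)^(-2)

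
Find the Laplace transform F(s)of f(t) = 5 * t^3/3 10/s^4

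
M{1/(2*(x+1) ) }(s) pi*csc(pi*s) /2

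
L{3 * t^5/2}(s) 180/s^6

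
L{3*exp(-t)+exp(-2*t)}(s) 3/(s+1)+1/(s+2)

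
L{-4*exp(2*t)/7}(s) -4/(7*s - 14)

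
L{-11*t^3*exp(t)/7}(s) -66/(7*(s - 1)^4)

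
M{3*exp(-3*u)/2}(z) 3^(1 - z)*gamma(z)/2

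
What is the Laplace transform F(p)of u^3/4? 3/(2 * p^4)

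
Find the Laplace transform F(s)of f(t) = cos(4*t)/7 s/(7*(s^2+16))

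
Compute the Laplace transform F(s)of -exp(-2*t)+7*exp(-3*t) 7/(s+3) - 1/(s+2)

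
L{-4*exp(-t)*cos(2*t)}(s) 4*(-s - 1)/((s + 1)^2 + 4)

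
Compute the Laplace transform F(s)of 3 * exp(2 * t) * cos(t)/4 3 * (s - 2)/(4 * ((s - 2)^2 + 1))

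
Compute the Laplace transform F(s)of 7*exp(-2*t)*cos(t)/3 7*(s+2)/(3*((s+2)^2+1))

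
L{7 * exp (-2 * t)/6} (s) 7/ (6 * (s + 2))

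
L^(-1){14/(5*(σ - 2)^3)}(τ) 7*τ^2*exp(2*τ)/5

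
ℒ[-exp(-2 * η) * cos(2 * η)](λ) (-λ - 2)/((λ+2)^2+4)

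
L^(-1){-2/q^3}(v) -v^2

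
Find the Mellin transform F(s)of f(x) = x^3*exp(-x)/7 gamma(s + 3)/7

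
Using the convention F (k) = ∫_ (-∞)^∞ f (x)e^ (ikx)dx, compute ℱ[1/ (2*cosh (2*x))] pi/ (4*cosh (pi*k/4))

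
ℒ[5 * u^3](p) 30/p^4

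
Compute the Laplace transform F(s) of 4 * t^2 8/s^3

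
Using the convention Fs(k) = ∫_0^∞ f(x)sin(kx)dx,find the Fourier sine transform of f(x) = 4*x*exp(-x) 8*k/(k^2 + 1)^2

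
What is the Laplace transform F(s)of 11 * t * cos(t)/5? 11 * (s^2-1)/(5 * (s^2+1)^2)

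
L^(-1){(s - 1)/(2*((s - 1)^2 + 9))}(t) exp(t)*cos(3*t)/2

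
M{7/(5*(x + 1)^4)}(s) 7*gamma(s)*gamma(4 - s)/30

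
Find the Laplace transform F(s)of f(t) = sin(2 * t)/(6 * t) atan(2/s)/6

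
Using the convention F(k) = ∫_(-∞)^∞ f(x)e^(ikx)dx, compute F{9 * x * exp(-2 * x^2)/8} 9 * sqrt(2) * I * sqrt(pi) * k * exp(-k^2/8)/64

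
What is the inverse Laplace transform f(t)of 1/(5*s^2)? t/5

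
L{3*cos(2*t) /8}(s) 3*s/(8*(s^2 + 4) ) 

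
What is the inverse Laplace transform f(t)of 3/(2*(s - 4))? 3*exp(4*t)/2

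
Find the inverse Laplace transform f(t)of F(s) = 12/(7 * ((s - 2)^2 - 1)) 12 * exp(2 * t) * sinh(t)/7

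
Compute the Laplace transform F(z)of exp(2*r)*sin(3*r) 3/((z - 2)^2 + 9)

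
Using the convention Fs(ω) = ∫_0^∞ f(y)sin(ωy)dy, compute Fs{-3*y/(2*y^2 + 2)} -3*pi*exp(-ω)/4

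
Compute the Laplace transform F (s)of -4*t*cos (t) 4*(1 - s^2)/ (s^2+1)^2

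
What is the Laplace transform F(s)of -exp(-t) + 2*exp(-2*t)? 2/(s + 2) - 1/(s + 1)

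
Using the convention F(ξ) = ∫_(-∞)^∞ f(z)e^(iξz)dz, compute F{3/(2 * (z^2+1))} 3 * pi * exp(-Abs(ξ))/2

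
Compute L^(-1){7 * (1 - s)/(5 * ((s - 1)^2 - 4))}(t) -7 * exp(t) * cosh(2 * t)/5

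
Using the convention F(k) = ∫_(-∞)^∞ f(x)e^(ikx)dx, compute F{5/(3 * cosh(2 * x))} 5 * pi/(6 * cosh(pi * k/4))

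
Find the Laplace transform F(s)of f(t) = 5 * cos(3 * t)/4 5 * s/(4 * (s^2 + 9))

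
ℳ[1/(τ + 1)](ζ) pi * csc(pi * ζ)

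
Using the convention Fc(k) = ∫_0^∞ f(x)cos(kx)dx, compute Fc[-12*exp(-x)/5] -12/(5*k^2 + 5)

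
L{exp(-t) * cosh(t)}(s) (s+1)/(s * (s+2))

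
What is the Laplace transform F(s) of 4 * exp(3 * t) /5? 4/(5 * (s - 3) ) 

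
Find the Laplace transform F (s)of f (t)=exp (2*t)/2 1/ (2*(s - 2))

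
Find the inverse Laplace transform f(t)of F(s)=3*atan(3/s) 3*sin(3*t)/t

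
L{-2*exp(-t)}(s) -2/(s + 1)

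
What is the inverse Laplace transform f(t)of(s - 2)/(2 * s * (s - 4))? exp(2 * t) * cosh(2 * t)/2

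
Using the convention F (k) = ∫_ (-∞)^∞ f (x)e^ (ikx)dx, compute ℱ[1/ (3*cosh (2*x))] pi/ (6*cosh (pi*k/4))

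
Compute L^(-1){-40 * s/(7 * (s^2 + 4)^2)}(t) -10 * t * sin(2 * t)/7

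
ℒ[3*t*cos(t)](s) 3*(s^2 - 1)/(s^2 + 1)^2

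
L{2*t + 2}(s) 2/s + 2/s^2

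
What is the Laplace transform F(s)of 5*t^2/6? 5/(3*s^3)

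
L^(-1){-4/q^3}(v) -2 * v^2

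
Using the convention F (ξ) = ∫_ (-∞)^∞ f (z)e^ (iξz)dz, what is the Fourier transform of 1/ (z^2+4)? pi*exp (-2*Abs (ξ))/2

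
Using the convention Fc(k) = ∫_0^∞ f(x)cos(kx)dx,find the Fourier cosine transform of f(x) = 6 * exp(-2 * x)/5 12/(5 * (k^2 + 4))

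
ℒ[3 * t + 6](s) 6/s + 3/s^2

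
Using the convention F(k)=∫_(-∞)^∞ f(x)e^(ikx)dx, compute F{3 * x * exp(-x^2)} 3 * I * sqrt(pi) * k * exp(-k^2/4)/2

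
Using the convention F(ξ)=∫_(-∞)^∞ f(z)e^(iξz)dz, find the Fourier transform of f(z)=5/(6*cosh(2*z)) 5*pi/(12*cosh(pi*ξ/4))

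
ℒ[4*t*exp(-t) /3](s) 4/(3*(s + 1) ^2) 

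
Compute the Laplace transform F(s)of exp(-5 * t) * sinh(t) 1/((s+5)^2 - 1)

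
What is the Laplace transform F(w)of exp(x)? 1/(w - 1)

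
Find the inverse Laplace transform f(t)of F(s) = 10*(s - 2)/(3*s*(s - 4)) 10*exp(2*t)*cosh(2*t)/3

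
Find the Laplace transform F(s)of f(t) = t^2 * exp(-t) 2/(s + 1)^3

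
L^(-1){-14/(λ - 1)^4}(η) -7*η^3*exp(η)/3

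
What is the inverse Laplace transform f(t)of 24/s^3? 12 * t^2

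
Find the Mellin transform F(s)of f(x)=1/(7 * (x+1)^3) pi * (s - 2) * (s - 1)/(14 * sin(pi * s))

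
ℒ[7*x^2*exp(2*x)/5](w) 14/(5*(w - 2)^3)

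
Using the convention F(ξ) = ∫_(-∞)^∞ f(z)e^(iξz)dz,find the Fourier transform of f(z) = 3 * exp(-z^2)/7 3 * sqrt(pi) * exp(-ξ^2/4)/7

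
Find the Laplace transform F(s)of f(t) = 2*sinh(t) 2/(s^2 - 1)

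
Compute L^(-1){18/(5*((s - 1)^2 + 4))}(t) 9*exp(t)*sin(2*t)/5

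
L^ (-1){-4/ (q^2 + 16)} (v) -sin (4*v)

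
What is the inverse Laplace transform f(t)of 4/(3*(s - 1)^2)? 4*t*exp(t)/3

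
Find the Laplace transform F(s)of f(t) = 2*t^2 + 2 2/s + 4/s^3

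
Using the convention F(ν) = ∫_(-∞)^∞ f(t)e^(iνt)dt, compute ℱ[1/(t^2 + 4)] pi * exp(-2 * Abs(ν))/2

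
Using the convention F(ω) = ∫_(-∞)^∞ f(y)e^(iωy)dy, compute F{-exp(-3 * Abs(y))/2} -3/(ω^2 + 9)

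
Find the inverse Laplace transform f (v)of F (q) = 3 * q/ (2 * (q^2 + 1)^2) 3 * v * sin (v)/4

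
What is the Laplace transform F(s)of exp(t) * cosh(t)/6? (s - 1)/(6 * s * (s - 2))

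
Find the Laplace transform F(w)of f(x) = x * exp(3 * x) (w - 3)^(-2)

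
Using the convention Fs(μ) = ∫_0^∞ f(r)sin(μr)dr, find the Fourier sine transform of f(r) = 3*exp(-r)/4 3*μ/(4*(μ^2+1))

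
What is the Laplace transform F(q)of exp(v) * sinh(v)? 1/(q * (q - 2))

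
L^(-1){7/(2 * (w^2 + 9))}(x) 7 * sin(3 * x)/6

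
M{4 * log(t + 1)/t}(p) -4 * pi * csc(pi * p)/(p - 1)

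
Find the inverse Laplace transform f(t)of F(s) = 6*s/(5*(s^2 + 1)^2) 3*t*sin(t)/5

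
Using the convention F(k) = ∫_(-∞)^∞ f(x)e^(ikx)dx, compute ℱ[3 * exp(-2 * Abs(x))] 12/(k^2 + 4)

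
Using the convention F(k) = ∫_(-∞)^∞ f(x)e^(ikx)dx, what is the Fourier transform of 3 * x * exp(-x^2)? 3 * I * sqrt(pi) * k * exp(-k^2/4)/2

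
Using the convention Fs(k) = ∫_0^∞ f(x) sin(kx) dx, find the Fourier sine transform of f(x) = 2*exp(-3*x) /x 2*atan(k/3) 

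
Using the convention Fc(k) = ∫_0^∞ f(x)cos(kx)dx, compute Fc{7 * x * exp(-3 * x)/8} 7 * (9 - k^2)/(8 * (k^2+9)^2)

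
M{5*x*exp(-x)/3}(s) 5*gamma(s + 1)/3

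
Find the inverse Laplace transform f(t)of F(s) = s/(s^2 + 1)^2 t * sin(t)/2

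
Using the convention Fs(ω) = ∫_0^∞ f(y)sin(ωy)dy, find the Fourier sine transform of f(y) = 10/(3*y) 5*pi/3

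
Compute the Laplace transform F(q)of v q^(-2)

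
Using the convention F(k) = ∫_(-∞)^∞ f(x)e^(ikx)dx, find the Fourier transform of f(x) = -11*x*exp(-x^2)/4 -11*I*sqrt(pi)*k*exp(-k^2/4)/8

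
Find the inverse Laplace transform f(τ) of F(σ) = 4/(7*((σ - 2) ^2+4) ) 2*exp(2*τ)*sin(2*τ) /7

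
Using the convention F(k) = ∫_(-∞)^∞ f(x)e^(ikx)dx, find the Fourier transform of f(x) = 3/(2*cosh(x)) 3*pi/(2*cosh(pi*k/2))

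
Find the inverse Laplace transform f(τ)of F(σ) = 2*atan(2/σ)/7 2*sin(2*τ)/(7*τ)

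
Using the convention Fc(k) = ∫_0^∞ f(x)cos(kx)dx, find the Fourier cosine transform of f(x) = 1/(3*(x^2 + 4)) pi*exp(-2*k)/12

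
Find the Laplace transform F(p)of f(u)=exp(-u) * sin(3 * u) 3/((p + 1)^2 + 9)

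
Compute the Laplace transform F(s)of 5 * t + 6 6/s + 5/s^2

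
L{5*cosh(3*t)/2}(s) 5*s/(2*(s^2 - 9))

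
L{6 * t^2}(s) 12/s^3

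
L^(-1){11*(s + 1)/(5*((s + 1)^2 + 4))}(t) 11*exp(-t)*cos(2*t)/5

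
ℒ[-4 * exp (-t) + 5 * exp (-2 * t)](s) 5/ (s + 2) - 4/ (s + 1)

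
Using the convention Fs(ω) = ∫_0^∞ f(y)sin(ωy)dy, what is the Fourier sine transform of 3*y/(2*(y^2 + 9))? 3*pi*exp(-3*ω)/4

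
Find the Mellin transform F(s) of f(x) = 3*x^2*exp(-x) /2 3*gamma(s + 2) /2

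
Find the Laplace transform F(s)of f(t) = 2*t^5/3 80/s^6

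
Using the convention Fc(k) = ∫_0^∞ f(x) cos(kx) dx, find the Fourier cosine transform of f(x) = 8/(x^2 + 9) 4 * pi * exp(-3 * k) /3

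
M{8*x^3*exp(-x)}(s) 8*gamma(s + 3)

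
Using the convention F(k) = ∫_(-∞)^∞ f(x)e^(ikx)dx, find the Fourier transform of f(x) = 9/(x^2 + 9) 3 * pi * exp(-3 * Abs(k))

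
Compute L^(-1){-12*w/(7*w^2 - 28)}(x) -12*cosh(2*x)/7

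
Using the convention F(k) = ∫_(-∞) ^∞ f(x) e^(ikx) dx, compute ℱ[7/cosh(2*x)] 7*pi/(2*cosh(pi*k/4) ) 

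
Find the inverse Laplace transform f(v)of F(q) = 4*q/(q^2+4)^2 v*sin(2*v)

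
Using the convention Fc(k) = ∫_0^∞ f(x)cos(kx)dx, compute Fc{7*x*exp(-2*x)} 7*(4 - k^2)/(k^2 + 4)^2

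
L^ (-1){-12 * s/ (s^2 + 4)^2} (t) -3 * t * sin (2 * t)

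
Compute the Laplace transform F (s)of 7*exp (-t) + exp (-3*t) 7/ (s + 1) + 1/ (s + 3)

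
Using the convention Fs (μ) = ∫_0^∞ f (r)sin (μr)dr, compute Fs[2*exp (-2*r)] 2*μ/ (μ^2 + 4)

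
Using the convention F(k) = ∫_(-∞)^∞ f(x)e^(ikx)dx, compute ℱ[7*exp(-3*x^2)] 7*sqrt(3)*sqrt(pi)*exp(-k^2/12)/3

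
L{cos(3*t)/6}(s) s/(6*(s^2+9))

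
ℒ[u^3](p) 6/p^4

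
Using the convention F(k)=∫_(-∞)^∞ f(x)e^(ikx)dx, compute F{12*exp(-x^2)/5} 12*sqrt(pi)*exp(-k^2/4)/5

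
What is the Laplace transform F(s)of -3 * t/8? -3/(8 * s^2)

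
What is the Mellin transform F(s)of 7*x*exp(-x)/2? 7*gamma(s + 1)/2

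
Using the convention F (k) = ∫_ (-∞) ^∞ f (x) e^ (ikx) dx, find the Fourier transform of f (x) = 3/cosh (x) 3 * pi/cosh (pi * k/2) 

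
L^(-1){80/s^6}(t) 2*t^5/3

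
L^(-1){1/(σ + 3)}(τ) exp(-3*τ)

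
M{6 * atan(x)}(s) -3 * pi * sec(pi * s/2)/s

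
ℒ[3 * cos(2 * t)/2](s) 3 * s/(2 * (s^2 + 4))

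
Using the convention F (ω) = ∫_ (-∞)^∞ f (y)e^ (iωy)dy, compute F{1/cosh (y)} pi/cosh (pi * ω/2)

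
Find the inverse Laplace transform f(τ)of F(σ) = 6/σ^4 τ^3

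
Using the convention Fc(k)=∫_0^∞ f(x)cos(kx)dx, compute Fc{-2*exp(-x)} -2/(k^2 + 1)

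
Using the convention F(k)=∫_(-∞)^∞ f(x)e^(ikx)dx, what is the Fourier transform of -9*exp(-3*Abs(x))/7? -54/(7*k^2 + 63)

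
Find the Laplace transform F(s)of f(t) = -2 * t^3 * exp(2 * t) -12/(s - 2)^4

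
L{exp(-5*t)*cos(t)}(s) (s + 5)/((s + 5)^2 + 1)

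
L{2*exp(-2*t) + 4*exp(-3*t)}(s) 2/(s + 2) + 4/(s + 3)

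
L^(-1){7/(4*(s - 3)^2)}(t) 7*t*exp(3*t)/4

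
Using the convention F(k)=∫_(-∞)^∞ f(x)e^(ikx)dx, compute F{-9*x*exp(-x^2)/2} -9*I*sqrt(pi)*k*exp(-k^2/4)/4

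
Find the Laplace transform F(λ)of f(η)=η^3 6/λ^4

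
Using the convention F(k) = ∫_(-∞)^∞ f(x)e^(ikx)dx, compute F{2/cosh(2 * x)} pi/cosh(pi * k/4)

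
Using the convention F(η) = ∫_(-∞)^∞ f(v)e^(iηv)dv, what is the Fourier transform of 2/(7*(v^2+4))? pi*exp(-2*Abs(η))/7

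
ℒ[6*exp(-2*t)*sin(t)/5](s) 6/(5*((s + 2)^2 + 1))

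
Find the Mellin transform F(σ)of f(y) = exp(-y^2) gamma(σ/2)/2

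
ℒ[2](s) 2/s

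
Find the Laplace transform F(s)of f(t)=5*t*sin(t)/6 5*s/(3*(s^2 + 1)^2)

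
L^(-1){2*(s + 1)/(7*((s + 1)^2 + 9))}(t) 2*exp(-t)*cos(3*t)/7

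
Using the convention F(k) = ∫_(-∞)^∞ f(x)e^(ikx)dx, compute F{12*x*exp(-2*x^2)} 3*sqrt(2)*I*sqrt(pi)*k*exp(-k^2/8)/2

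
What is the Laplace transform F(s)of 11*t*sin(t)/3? 22*s/(3*(s^2 + 1)^2)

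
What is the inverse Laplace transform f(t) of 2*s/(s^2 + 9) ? 2*cos(3*t) 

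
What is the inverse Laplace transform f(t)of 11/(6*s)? 11/6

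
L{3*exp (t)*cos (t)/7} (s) 3*(s - 1)/ (7*( (s - 1)^2 + 1))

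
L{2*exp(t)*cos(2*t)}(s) 2*(s - 1)/((s - 1)^2 + 4)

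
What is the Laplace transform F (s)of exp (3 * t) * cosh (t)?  (s - 3)/ ( (s - 3)^2 - 1)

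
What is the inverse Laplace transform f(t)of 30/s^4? 5 * t^3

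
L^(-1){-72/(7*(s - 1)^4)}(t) -12*t^3*exp(t)/7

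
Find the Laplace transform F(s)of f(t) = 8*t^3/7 48/(7*s^4)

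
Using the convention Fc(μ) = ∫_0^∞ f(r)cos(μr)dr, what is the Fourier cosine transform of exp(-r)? 1/(μ^2 + 1)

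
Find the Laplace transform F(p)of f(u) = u p^(-2)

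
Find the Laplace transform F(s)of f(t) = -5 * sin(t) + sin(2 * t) 2/(s^2 + 4) - 5/(s^2 + 1)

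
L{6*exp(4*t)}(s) 6/(s - 4)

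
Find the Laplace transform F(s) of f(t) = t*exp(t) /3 1/(3*(s - 1) ^2) 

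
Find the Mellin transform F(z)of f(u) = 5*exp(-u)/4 5*gamma(z)/4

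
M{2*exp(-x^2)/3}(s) gamma(s/2)/3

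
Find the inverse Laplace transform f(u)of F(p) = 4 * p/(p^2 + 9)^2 2 * u * sin(3 * u)/3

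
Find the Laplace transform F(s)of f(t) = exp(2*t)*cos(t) (s - 2)/((s - 2)^2 + 1)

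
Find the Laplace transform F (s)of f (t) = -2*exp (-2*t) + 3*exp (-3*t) 3/ (s + 3) - 2/ (s + 2)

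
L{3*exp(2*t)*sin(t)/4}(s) 3/(4*((s - 2)^2 + 1))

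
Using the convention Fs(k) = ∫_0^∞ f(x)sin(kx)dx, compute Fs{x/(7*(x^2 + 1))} pi*exp(-k)/14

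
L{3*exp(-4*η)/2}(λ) 3/(2*(λ + 4))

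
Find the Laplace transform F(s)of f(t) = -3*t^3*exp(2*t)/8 -9/(4*(s - 2)^4)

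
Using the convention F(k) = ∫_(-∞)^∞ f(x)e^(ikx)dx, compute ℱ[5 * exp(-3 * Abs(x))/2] 15/(k^2+9)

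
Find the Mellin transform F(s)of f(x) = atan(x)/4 -pi * sec(pi * s/2)/(8 * s)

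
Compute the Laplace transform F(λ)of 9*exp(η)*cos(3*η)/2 9*(λ - 1)/(2*((λ - 1)^2 + 9))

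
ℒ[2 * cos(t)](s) 2 * s/(s^2 + 1)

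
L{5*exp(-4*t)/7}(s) 5/(7*(s+4))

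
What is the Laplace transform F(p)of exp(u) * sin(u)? 1/((p - 1)^2+1)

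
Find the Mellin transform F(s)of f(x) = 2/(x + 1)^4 gamma(s) * gamma(4 - s)/3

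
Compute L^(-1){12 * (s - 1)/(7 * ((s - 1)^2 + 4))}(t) 12 * exp(t) * cos(2 * t)/7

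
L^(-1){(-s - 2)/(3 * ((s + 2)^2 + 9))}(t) -exp(-2 * t) * cos(3 * t)/3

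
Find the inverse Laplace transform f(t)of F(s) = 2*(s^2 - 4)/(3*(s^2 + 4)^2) 2*t*cos(2*t)/3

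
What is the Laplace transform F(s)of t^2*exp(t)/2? (s - 1)^(-3)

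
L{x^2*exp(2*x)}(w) 2/(w - 2)^3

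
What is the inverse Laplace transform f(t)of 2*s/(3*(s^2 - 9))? 2*cosh(3*t)/3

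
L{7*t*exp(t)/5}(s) 7/(5*(s - 1)^2)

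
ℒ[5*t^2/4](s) 5/(2*s^3)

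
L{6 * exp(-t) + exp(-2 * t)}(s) 6/(s + 1) + 1/(s + 2)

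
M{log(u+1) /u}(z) -pi*csc(pi*z) /(z - 1) 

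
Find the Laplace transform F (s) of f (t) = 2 2/s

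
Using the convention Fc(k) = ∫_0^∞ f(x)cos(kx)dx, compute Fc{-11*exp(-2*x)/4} -11/(2*k^2 + 8)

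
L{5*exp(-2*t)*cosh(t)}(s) 5*(s + 2)/((s + 2)^2 - 1)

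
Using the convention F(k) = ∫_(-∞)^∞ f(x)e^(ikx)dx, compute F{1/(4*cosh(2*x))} pi/(8*cosh(pi*k/4))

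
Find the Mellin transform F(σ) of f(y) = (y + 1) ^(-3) pi*(σ - 2)*(σ - 1) /(2*sin(pi*σ) ) 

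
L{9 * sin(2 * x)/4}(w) 9/(2 * (w^2 + 4))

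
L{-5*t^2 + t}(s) s^(-2) - 10/s^3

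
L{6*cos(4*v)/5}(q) 6*q/(5*(q^2 + 16))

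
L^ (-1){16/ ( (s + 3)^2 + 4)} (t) 8*exp (-3*t)*sin (2*t)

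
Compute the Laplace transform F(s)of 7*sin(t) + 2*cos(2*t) 7/(s^2 + 1) + 2*s/(s^2 + 4)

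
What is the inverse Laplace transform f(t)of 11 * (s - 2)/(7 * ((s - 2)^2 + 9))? 11 * exp(2 * t) * cos(3 * t)/7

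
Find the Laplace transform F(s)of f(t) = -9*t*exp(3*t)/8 -9/(8*(s - 3)^2)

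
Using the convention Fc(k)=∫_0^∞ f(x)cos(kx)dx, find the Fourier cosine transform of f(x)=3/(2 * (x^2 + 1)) 3 * pi * exp(-k)/4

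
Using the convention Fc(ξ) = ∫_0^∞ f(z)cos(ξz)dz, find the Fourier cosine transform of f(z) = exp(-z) 1/(ξ^2 + 1)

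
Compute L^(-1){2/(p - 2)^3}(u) u^2 * exp(2 * u)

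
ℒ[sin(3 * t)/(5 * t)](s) atan(3/s)/5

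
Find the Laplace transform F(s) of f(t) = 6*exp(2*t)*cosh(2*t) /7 6*(s - 2) /(7*s*(s - 4) ) 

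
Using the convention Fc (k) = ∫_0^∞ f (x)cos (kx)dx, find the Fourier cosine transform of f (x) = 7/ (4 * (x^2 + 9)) 7 * pi * exp (-3 * k)/24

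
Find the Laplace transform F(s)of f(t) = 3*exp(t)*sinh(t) 3/(s*(s - 2))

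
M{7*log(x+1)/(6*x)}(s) -7*pi*csc(pi*s)/(6*s - 6)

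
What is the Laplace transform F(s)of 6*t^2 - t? 12/s^3 - 1/s^2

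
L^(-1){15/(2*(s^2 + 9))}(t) 5*sin(3*t)/2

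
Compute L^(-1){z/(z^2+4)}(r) cos(2 * r)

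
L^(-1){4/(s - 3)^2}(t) 4 * t * exp(3 * t)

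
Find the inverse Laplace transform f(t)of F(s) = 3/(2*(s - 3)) 3*exp(3*t)/2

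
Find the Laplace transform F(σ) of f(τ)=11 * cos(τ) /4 11 * σ/(4 * (σ^2+1) ) 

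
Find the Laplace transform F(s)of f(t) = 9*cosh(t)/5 9*s/(5*(s^2 - 1))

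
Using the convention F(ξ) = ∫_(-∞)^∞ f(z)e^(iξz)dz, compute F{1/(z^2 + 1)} pi*exp(-Abs(ξ))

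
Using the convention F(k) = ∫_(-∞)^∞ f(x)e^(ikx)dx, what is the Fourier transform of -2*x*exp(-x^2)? -I*sqrt(pi)*k*exp(-k^2/4)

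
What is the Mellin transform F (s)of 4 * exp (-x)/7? 4 * gamma (s)/7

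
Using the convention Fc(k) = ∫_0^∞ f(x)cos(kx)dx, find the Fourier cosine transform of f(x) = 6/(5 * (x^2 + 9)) pi * exp(-3 * k)/5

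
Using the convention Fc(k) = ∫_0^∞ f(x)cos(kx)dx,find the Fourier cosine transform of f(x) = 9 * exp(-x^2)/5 9 * sqrt(pi) * exp(-k^2/4)/10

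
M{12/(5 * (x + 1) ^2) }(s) -12 * pi * (s - 1) /(5 * sin(pi * s) ) 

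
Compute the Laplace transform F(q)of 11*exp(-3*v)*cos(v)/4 11*(q + 3)/(4*((q + 3)^2 + 1))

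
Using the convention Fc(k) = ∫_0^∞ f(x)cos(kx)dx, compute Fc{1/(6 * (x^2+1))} pi * exp(-k)/12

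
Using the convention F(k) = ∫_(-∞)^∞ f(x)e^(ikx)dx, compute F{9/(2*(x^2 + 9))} 3*pi*exp(-3*Abs(k))/2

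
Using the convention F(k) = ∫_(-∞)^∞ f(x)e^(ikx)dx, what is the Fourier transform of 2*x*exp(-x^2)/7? I*sqrt(pi)*k*exp(-k^2/4)/7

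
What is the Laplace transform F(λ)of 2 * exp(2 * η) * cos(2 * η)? 2 * (λ - 2)/((λ - 2)^2 + 4)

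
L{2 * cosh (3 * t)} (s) 2 * s/ (s^2 - 9)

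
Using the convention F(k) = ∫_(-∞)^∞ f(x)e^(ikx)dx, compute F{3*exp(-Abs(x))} 6/(k^2 + 1)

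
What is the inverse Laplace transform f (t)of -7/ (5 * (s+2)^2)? -7 * t * exp (-2 * t)/5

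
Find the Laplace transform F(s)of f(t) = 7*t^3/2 21/s^4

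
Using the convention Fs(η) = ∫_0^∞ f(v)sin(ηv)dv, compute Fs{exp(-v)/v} atan(η)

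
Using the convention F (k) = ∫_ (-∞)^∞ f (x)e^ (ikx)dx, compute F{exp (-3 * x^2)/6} sqrt (3) * sqrt (pi) * exp (-k^2/12)/18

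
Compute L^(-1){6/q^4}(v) v^3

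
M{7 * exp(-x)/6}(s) 7 * gamma(s)/6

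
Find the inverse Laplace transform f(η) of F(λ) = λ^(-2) η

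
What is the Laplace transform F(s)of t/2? 1/(2*s^2)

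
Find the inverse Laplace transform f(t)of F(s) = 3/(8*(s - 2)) 3*exp(2*t)/8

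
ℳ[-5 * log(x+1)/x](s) 5 * pi * csc(pi * s)/(s - 1)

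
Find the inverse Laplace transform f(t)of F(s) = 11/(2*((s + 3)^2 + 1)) 11*exp(-3*t)*sin(t)/2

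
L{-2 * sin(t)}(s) -2/(s^2 + 1)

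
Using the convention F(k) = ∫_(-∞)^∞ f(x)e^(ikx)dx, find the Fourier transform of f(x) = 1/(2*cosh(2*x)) pi/(4*cosh(pi*k/4))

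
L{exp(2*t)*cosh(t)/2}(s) (s - 2)/(2*((s - 2)^2-1))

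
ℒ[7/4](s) 7/(4 * s)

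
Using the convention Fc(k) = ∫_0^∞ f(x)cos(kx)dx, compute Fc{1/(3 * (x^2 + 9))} pi * exp(-3 * k)/18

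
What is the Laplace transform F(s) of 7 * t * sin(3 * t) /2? 21 * s/(s^2+9) ^2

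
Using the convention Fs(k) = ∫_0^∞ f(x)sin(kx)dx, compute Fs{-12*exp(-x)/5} -12*k/(5*k^2 + 5)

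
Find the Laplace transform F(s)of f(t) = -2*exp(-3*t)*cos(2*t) 2*(-s - 3)/((s + 3)^2 + 4)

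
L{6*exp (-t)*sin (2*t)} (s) 12/ ( (s + 1)^2 + 4)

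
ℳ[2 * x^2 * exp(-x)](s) 2 * gamma(s + 2)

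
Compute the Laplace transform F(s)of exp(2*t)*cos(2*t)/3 (s - 2)/(3*((s - 2)^2 + 4))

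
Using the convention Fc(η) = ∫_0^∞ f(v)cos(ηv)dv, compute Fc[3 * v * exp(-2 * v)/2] 3 * (4 - η^2)/(2 * (η^2 + 4)^2)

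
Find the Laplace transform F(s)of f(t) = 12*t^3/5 72/(5*s^4)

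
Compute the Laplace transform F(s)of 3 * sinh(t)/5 3/(5 * (s^2 - 1))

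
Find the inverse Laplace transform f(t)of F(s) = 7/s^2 7*t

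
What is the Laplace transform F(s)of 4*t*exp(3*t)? 4/(s - 3)^2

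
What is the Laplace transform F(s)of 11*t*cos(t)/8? 11*(s^2 - 1)/(8*(s^2 + 1)^2)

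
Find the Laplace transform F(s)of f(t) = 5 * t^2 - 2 10/s^3 - 2/s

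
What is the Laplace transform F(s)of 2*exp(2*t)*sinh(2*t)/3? 4/(3*s*(s - 4))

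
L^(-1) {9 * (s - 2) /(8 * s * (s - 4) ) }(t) 9 * exp(2 * t) * cosh(2 * t) /8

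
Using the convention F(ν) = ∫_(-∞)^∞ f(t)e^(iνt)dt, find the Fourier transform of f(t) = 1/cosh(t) pi/cosh(pi * ν/2)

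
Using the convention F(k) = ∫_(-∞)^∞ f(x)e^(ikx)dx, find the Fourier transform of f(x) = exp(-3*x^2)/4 sqrt(3)*sqrt(pi)*exp(-k^2/12)/12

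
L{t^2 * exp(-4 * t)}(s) 2/(s + 4)^3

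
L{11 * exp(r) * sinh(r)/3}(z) 11/(3 * z * (z - 2))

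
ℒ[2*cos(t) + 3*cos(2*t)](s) 3*s/(s^2 + 4) + 2*s/(s^2 + 1)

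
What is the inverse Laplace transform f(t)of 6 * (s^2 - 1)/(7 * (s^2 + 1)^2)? 6 * t * cos(t)/7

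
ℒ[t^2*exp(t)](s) 2/(s - 1)^3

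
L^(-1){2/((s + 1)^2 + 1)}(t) 2 * exp(-t) * sin(t)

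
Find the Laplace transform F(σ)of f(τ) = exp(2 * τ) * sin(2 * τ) 2/((σ - 2)^2 + 4)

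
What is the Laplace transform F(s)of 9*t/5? 9/(5*s^2)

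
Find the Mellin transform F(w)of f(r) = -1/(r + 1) -pi * csc(pi * w)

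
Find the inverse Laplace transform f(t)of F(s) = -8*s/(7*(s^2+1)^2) -4*t*sin(t)/7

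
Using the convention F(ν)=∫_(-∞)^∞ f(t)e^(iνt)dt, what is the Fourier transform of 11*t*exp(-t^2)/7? 11*I*sqrt(pi)*ν*exp(-ν^2/4)/14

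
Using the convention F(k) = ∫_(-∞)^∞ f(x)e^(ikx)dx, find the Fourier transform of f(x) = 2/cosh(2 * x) pi/cosh(pi * k/4)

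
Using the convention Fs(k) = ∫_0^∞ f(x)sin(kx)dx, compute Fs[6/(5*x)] 3*pi/5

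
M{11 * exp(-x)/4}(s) 11 * gamma(s)/4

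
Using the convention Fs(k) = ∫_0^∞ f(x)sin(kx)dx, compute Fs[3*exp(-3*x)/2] 3*k/(2*(k^2+9))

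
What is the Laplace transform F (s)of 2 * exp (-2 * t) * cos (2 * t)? 2 * (s + 2)/ ( (s + 2)^2 + 4)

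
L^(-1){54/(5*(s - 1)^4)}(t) 9*t^3*exp(t)/5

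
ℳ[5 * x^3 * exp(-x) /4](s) 5 * gamma(s + 3) /4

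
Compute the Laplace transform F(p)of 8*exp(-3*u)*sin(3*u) 24/((p + 3)^2 + 9)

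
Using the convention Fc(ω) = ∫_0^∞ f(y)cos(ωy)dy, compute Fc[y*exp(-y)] (1 - ω^2)/(ω^2 + 1)^2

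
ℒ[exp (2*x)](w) 1/ (w - 2)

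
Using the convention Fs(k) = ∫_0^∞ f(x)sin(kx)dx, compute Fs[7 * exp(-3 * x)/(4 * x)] 7 * atan(k/3)/4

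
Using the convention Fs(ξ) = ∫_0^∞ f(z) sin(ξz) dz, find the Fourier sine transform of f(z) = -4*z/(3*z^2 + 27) -2*pi*exp(-3*ξ) /3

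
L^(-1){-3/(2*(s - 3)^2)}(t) -3*t*exp(3*t)/2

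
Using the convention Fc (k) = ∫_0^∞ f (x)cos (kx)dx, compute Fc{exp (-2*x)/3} 2/ (3*(k^2 + 4))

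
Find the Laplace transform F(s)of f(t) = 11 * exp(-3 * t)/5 11/(5 * (s + 3))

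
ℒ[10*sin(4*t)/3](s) 40/(3*(s^2 + 16))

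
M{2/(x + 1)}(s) 2 * pi * csc(pi * s)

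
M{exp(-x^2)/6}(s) gamma(s/2)/12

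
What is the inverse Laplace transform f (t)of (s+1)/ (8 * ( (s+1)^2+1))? exp (-t) * cos (t)/8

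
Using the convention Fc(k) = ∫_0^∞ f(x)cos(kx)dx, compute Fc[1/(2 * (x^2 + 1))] pi * exp(-k)/4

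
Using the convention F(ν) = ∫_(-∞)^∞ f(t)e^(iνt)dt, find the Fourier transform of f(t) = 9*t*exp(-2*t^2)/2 9*sqrt(2)*I*sqrt(pi)*ν*exp(-ν^2/8)/16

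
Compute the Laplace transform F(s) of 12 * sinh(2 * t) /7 24/(7 * (s^2 - 4) ) 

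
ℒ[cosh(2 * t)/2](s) s/(2 * (s^2 - 4))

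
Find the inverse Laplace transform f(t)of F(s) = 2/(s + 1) 2 * exp(-t)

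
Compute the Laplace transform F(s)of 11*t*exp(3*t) 11/(s - 3)^2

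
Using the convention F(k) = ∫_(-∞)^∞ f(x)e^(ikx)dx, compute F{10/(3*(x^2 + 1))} 10*pi*exp(-Abs(k))/3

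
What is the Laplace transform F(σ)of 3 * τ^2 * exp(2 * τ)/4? 3/(2 * (σ - 2)^3)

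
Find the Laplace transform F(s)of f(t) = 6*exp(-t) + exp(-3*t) 6/(s + 1) + 1/(s + 3)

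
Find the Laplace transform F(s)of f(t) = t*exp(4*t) (s - 4)^(-2)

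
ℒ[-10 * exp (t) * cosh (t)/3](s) 10 * (1 - s)/ (3 * s * (s - 2))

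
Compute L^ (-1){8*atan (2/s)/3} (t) 8*sin (2*t)/ (3*t)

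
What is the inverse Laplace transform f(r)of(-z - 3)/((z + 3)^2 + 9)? -exp(-3 * r) * cos(3 * r)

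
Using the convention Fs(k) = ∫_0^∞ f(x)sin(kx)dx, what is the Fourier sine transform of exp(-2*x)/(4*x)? atan(k/2)/4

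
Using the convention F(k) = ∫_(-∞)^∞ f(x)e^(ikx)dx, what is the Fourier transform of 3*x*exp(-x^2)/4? 3*I*sqrt(pi)*k*exp(-k^2/4)/8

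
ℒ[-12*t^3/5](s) -72/(5*s^4)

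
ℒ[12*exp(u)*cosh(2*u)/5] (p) 12*(p - 1)/(5*((p - 1)^2 - 4))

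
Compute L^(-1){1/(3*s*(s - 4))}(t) exp(2*t)*sinh(2*t)/6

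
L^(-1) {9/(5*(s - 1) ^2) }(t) 9*t*exp(t) /5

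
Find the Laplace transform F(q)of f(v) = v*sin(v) 2*q/(q^2 + 1)^2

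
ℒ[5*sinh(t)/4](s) 5/(4*(s^2 - 1))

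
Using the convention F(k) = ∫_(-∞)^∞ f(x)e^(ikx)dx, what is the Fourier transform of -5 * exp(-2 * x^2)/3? -5 * sqrt(2) * sqrt(pi) * exp(-k^2/8)/6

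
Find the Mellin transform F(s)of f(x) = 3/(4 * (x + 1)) 3 * pi * csc(pi * s)/4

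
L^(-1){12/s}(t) 12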